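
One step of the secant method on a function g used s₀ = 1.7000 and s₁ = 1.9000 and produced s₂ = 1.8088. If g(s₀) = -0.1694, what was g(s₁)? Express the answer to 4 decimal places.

The secant line through (1.7000, -0.1694) and (1.9000, g(s₁)) crosses zero at s₂ = 1.8088.
So (1.7000, -0.1694), (1.9000, g(s₁)), (1.8088, 0) are collinear:
g(s₁) = -0.1694 · (1.9000 − 1.8088) / (1.7000 − 1.8088) = -0.1694 · (0.091200)/(-0.108800) = 0.141997

0.1420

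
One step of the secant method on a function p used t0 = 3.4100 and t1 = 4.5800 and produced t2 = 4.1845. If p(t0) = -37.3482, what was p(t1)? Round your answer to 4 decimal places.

The secant line through (3.4100, -37.3482) and (4.5800, p(t1)) crosses zero at t2 = 4.1845.
So (3.4100, -37.3482), (4.5800, p(t1)), (4.1845, 0) are collinear:
p(t1) = -37.3482 · (4.5800 − 4.1845) / (3.4100 − 4.1845) = -37.3482 · (0.395500)/(-0.774500) = 19.071934

19.0719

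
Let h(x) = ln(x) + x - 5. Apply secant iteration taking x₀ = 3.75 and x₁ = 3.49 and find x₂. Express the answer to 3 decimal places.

3.694

h(3.75) = 0.07176, h(3.49) = -0.26010
x₂ = 3.49000 − (-0.26010)·(3.49000 − 3.75000) / (-0.26010 − 0.07176) = 3.49000 − (0.06763)/(-0.33185) = 3.69378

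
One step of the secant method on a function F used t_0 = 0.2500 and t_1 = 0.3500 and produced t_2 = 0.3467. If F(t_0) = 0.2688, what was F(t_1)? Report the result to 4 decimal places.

The secant line through (0.2500, 0.2688) and (0.3500, F(t_1)) crosses zero at t_2 = 0.3467.
So (0.2500, 0.2688), (0.3500, F(t_1)), (0.3467, 0) are collinear:
F(t_1) = 0.2688 · (0.3500 − 0.3467) / (0.2500 − 0.3467) = 0.2688 · (0.003300)/(-0.096700) = -0.009173

-0.0092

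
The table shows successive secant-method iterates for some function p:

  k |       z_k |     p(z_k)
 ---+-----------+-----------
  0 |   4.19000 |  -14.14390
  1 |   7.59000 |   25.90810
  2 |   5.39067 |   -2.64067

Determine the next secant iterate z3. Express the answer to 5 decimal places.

5.59410

z3 = 5.39067 − (-2.64067)·(5.39067 − 7.59000) / (-2.64067 − 25.90810)
   = 5.39067 − (5.8077048)/(-28.5487700) = 5.5941010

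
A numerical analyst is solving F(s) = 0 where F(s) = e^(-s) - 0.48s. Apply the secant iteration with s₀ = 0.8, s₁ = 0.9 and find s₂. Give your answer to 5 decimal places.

F(0.8) = 0.0653290, F(0.9) = -0.0254303
s₂ = 0.9000000 − (-0.0254303)·(0.9000000 − 0.8000000) / (-0.0254303 − 0.0653290) = 0.9000000 − (-0.0025430)/(-0.0907593) = 0.8719805

0.87198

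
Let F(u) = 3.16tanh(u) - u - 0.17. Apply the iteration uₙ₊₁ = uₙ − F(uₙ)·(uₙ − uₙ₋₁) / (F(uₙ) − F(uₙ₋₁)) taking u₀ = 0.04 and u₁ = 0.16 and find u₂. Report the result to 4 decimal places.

0.0794

F(0.04) = -0.083667, F(0.16) = 0.171329
u₂ = 0.160000 − 0.171329·(0.160000 − 0.040000) / (0.171329 − (-0.083667)) = 0.160000 − (0.020560)/(0.254997) = 0.079373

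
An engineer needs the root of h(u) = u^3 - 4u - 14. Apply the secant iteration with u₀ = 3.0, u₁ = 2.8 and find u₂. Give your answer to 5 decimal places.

h(3.0) = 1.0000000, h(2.8) = -3.2480000
u₂ = 2.8000000 − (-3.2480000)·(2.8000000 − 3.0000000) / (-3.2480000 − 1.0000000) = 2.8000000 − (0.6496000)/(-4.2480000) = 2.9529190

2.95292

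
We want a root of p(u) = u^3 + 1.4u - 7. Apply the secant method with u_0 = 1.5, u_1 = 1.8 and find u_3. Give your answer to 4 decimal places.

1.6697

p(1.5) = -1.525000, p(1.8) = 1.352000
u_2 = 1.800000 − 1.352000·(1.800000 − 1.500000) / (1.352000 − (-1.525000)) = 1.800000 − (0.405600)/(2.877000) = 1.659020
p(1.659020) = -0.111174
u_3 = 1.659020 − (-0.111174)·(1.659020 − 1.800000) / (-0.111174 − 1.352000) = 1.659020 − (0.015673)/(-1.463174) = 1.669732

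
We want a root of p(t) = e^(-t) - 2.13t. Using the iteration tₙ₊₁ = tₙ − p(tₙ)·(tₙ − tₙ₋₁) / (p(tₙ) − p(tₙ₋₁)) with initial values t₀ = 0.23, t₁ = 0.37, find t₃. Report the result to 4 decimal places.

0.3356

p(0.23) = 0.304634, p(0.37) = -0.097366
t₂ = 0.370000 − (-0.097366)·(0.370000 − 0.230000) / (-0.097366 − 0.304634) = 0.370000 − (-0.013631)/(-0.401999) = 0.336091
p(0.336091) = -0.001317
t₃ = 0.336091 − (-0.001317)·(0.336091 − 0.370000) / (-0.001317 − (-0.097366)) = 0.336091 − (0.000045)/(0.096049) = 0.335626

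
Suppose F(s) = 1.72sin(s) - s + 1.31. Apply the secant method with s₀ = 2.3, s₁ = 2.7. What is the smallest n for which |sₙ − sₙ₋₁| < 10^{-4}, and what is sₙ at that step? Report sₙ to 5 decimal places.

n = 5, sₙ = 2.43140

F(2.3) = 0.2926130, F(2.7) = -0.6549066
s₂ = 2.7000000 − (-0.6549066)·(0.4000000)/(-0.9475196) = 2.4235280;  |Δ| = 0.2764720
F(2.4235280) = 0.0181089
s₃ = 2.4235280 − 0.0181089·(-0.2764720)/(0.6730155) = 2.4309671;  |Δ| = 0.0074391
F(2.4309671) = 0.0010028
s₄ = 2.4309671 − 0.0010028·(0.0074391)/(-0.0171061) = 2.4314032;  |Δ| = 0.0004361
F(2.4314032) = -0.0000019
s₅ = 2.4314032 − (-0.0000019)·(0.0004361)/(-0.0010047) = 2.4314023;  |Δ| = 0.0000008
|s₅ − s₄| = 0.0000008 < 10^{-4}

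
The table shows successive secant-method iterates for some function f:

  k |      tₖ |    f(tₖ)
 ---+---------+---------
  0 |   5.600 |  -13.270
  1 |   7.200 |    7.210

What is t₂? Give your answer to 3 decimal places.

t₂ = 7.200 − 7.210·(7.200 − 5.600) / (7.210 − (-13.270))
   = 7.200 − (11.53600)/(20.48000) = 6.63672

6.637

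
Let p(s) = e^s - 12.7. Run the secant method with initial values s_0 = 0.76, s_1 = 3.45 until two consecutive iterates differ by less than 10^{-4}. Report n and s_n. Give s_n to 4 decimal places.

n = 8, s_n = 2.5416

p(0.76) = -10.561724, p(3.45) = 18.800392
s_2 = 3.450000 − 18.800392·(2.690000)/(29.362116) = 1.727609;  |Δ| = 1.722391
p(1.727609) = -7.072819
s_3 = 1.727609 − (-7.072819)·(-1.722391)/(-25.873211) = 2.198449;  |Δ| = 0.470841
p(2.198449) = -3.688970
s_4 = 2.198449 − (-3.688970)·(0.470841)/(3.383849) = 2.711746;  |Δ| = 0.513296
p(2.711746) = 2.355536
s_5 = 2.711746 − 2.355536·(0.513296)/(6.044506) = 2.511715;  |Δ| = 0.200031
p(2.511715) = -0.373951
s_6 = 2.511715 − (-0.373951)·(-0.200031)/(-2.729487) = 2.539120;  |Δ| = 0.027405
p(2.539120) = -0.031484
s_7 = 2.539120 − (-0.031484)·(0.027405)/(0.342467) = 2.541639;  |Δ| = 0.002519
p(2.541639) = 0.000474
s_8 = 2.541639 − 0.000474·(0.002519)/(0.031957) = 2.541602;  |Δ| = 0.000037
|s_8 − s_7| = 0.000037 < 10^{-4}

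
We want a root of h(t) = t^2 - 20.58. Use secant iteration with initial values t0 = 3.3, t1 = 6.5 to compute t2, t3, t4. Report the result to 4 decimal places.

h(3.3) = -9.690000, h(6.5) = 21.670000
t2 = 6.500000 − 21.670000·(6.500000 − 3.300000) / (21.670000 − (-9.690000)) = 6.500000 − (69.344000)/(31.360000) = 4.288776
h(4.288776) = -2.186405
t3 = 4.288776 − (-2.186405)·(4.288776 − 6.500000) / (-2.186405 − 21.670000) = 4.288776 − (4.834631)/(-23.856405) = 4.491431
h(4.491431) = -0.407048
t4 = 4.491431 − (-0.407048)·(4.491431 − 4.288776) / (-0.407048 − (-2.186405)) = 4.491431 − (-0.082490)/(1.779357) = 4.537791

4.2888, 4.4914, 4.5378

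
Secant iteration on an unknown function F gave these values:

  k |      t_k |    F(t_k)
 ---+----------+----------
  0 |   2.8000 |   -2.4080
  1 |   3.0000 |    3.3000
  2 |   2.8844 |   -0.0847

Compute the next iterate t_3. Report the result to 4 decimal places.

t_3 = 2.8844 − (-0.0847)·(2.8844 − 3.0000) / (-0.0847 − 3.3000)
   = 2.8844 − (0.009791)/(-3.384700) = 2.887293

2.8873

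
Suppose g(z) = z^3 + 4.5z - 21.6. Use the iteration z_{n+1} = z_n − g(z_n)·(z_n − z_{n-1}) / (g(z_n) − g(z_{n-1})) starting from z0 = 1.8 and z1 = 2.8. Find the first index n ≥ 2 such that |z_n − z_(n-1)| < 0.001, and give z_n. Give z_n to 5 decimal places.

g(1.8) = -7.6680000, g(2.8) = 12.9520000
z2 = 2.8000000 − 12.9520000·(1.0000000)/(20.6200000) = 2.1718720;  |Δ| = 0.6281280
g(2.1718720) = -1.5817956
z3 = 2.1718720 − (-1.5817956)·(-0.6281280)/(-14.5337956) = 2.2402347;  |Δ| = 0.0683627
g(2.2402347) = -0.2759863
z4 = 2.2402347 − (-0.2759863)·(0.0683627)/(1.3058092) = 2.2546834;  |Δ| = 0.0144487
g(2.2546834) = 0.0079769
z5 = 2.2546834 − 0.0079769·(0.0144487)/(0.2839632) = 2.2542775;  |Δ| = 0.0004059
|z5 − z4| = 0.0004059 < 0.001

n = 5, z_n = 2.25428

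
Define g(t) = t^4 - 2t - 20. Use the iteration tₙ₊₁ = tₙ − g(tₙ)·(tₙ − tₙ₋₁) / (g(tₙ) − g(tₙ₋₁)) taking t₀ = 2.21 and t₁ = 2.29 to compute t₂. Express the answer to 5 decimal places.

2.22298

g(2.21) = -0.5655672, g(2.29) = 2.9205848
t₂ = 2.2900000 − 2.9205848·(2.2900000 − 2.2100000) / (2.9205848 − (-0.5655672)) = 2.2900000 − (0.2336468)/(3.4861520) = 2.2229786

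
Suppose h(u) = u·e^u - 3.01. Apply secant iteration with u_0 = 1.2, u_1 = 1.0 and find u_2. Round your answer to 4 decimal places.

h(1.2) = 0.974140, h(1.0) = -0.291718
u_2 = 1.000000 − (-0.291718)·(1.000000 − 1.200000) / (-0.291718 − 0.974140) = 1.000000 − (0.058344)/(-1.265858) = 1.046090

1.0461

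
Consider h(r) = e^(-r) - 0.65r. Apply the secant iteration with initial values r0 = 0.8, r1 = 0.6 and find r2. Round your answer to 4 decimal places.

h(0.8) = -0.070671, h(0.6) = 0.158812
r2 = 0.600000 − 0.158812·(0.600000 − 0.800000) / (0.158812 − (-0.070671)) = 0.600000 − (-0.031762)/(0.229483) = 0.738408

0.7384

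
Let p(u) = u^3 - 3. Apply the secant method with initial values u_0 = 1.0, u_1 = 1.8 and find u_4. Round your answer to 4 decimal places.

1.4443

p(1.0) = -2.000000, p(1.8) = 2.832000
u_2 = 1.800000 − 2.832000·(1.800000 − 1.000000) / (2.832000 − (-2.000000)) = 1.800000 − (2.265600)/(4.832000) = 1.331126
p(1.331126) = -0.641384
u_3 = 1.331126 − (-0.641384)·(1.331126 − 1.800000) / (-0.641384 − 2.832000) = 1.331126 − (0.300728)/(-3.473384) = 1.417707
p(1.417707) = -0.150563
u_4 = 1.417707 − (-0.150563)·(1.417707 − 1.331126) / (-0.150563 − (-0.641384)) = 1.417707 − (-0.013036)/(0.490821) = 1.444266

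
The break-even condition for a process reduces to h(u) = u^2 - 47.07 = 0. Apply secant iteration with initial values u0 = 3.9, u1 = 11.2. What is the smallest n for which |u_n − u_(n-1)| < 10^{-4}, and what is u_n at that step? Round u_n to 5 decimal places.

h(3.9) = -31.8600000, h(11.2) = 78.3700000
u2 = 11.2000000 − 78.3700000·(7.3000000)/(110.2300000) = 6.0099338;  |Δ| = 5.1900662
h(6.0099338) = -10.9506960
u3 = 6.0099338 − (-10.9506960)·(-5.1900662)/(-89.3206960) = 6.6462347;  |Δ| = 0.6363009
h(6.6462347) = -2.8975649
u4 = 6.6462347 − (-2.8975649)·(0.6363009)/(8.0531311) = 6.8751795;  |Δ| = 0.2289449
h(6.8751795) = 0.1980936
u5 = 6.8751795 − 0.1980936·(0.2289449)/(3.0956585) = 6.8605292;  |Δ| = 0.0146504
h(6.8605292) = -0.0031395
u6 = 6.8605292 − (-0.0031395)·(-0.0146504)/(-0.2012331) = 6.8607577;  |Δ| = 0.0002286
h(6.8607577) = -0.0000033
u7 = 6.8607577 − (-0.0000033)·(0.0002286)/(0.0031362) = 6.8607580;  |Δ| = 0.0000002
|u7 − u6| = 0.0000002 < 10^{-4}

n = 7, u_n = 6.86076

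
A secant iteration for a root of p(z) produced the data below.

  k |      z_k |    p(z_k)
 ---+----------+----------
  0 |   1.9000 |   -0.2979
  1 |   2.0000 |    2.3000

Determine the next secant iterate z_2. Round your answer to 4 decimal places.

z_2 = 2.0000 − 2.3000·(2.0000 − 1.9000) / (2.3000 − (-0.2979))
   = 2.0000 − (0.230000)/(2.597900) = 1.911467

1.9115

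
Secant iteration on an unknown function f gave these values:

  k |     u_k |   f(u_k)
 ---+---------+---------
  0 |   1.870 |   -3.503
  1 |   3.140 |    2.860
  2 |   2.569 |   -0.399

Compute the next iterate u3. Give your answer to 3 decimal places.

u3 = 2.569 − (-0.399)·(2.569 − 3.140) / (-0.399 − 2.860)
   = 2.569 − (0.22783)/(-3.25900) = 2.63891

2.639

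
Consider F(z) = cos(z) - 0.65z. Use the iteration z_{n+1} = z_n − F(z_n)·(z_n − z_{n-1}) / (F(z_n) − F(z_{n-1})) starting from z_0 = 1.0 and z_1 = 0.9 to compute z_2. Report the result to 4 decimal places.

0.9250

F(1.0) = -0.109698, F(0.9) = 0.036610
z_2 = 0.900000 − 0.036610·(0.900000 − 1.000000) / (0.036610 − (-0.109698)) = 0.900000 − (-0.003661)/(0.146308) = 0.925023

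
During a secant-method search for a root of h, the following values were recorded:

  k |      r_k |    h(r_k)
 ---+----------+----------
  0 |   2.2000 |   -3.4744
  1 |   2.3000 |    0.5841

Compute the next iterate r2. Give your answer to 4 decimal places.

r2 = 2.3000 − 0.5841·(2.3000 − 2.2000) / (0.5841 − (-3.4744))
   = 2.3000 − (0.058410)/(4.058500) = 2.285608

2.2856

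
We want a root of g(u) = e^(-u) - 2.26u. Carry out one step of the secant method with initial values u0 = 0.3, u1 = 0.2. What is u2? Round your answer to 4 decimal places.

g(0.3) = 0.062818, g(0.2) = 0.366731
u2 = 0.200000 − 0.366731·(0.200000 − 0.300000) / (0.366731 − 0.062818) = 0.200000 − (-0.036673)/(0.303913) = 0.320670

0.3207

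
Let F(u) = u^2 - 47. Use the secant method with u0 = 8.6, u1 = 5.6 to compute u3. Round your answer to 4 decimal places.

6.8714

F(8.6) = 26.960000, F(5.6) = -15.640000
u2 = 5.600000 − (-15.640000)·(5.600000 − 8.600000) / (-15.640000 − 26.960000) = 5.600000 − (46.920000)/(-42.600000) = 6.701408
F(6.701408) = -2.091125
u3 = 6.701408 − (-2.091125)·(6.701408 − 5.600000) / (-2.091125 − (-15.640000)) = 6.701408 − (-2.303183)/(13.548875) = 6.871399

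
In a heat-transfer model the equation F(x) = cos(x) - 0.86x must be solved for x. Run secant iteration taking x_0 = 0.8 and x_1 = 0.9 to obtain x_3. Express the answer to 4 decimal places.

F(0.8) = 0.008707, F(0.9) = -0.152390
x_2 = 0.900000 − (-0.152390)·(0.900000 − 0.800000) / (-0.152390 − 0.008707) = 0.900000 − (-0.015239)/(-0.161097) = 0.805405
F(0.805405) = 0.000172
x_3 = 0.805405 − 0.000172·(0.805405 − 0.900000) / (0.000172 − (-0.152390)) = 0.805405 − (-0.000016)/(0.152562) = 0.805511

0.8055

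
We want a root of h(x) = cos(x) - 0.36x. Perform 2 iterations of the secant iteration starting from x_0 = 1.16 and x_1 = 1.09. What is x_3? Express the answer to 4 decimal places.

1.1457

h(1.16) = -0.018260, h(1.09) = 0.070085
x_2 = 1.090000 − 0.070085·(1.090000 − 1.160000) / (0.070085 − (-0.018260)) = 1.090000 − (-0.004906)/(0.088346) = 1.145531
h(1.145531) = 0.000171
x_3 = 1.145531 − 0.000171·(1.145531 − 1.090000) / (0.000171 − 0.070085) = 1.145531 − (0.000009)/(-0.069915) = 1.145667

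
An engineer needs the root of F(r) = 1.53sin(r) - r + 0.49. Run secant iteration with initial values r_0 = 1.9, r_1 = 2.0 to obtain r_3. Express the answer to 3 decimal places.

F(1.9) = 0.03784, F(2.0) = -0.11877
r_2 = 2.00000 − (-0.11877)·(2.00000 − 1.90000) / (-0.11877 − 0.03784) = 2.00000 − (-0.01188)/(-0.15661) = 1.92416
F(1.92416) = 0.00131
r_3 = 1.92416 − 0.00131·(1.92416 − 2.00000) / (0.00131 − (-0.11877)) = 1.92416 − (-0.00010)/(0.12008) = 1.92499

1.925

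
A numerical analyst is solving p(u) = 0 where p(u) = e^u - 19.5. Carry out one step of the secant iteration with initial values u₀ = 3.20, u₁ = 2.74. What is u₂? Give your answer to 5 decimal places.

2.94408

p(3.20) = 5.0325302, p(2.74) = -4.0130149
u₂ = 2.7400000 − (-4.0130149)·(2.7400000 − 3.2000000) / (-4.0130149 − 5.0325302) = 2.7400000 − (1.8459869)/(-9.0455451) = 2.9440769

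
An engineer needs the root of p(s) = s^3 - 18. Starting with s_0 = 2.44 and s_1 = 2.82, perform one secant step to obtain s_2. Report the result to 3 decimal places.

2.607

p(2.44) = -3.47322, p(2.82) = 4.42577
s_2 = 2.82000 − 4.42577·(2.82000 − 2.44000) / (4.42577 − (-3.47322)) = 2.82000 − (1.68179)/(7.89898) = 2.60709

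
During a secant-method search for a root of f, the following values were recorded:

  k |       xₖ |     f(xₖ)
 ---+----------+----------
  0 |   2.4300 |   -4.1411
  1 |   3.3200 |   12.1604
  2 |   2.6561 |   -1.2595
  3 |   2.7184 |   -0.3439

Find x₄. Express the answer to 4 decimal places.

2.7418

x₄ = 2.7184 − (-0.3439)·(2.7184 − 2.6561) / (-0.3439 − (-1.2595))
   = 2.7184 − (-0.021425)/(0.915600) = 2.741800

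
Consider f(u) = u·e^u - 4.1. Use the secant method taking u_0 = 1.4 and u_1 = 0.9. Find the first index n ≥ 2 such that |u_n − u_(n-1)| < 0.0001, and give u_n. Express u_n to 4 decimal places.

f(1.4) = 1.577280, f(0.9) = -1.886357
u_2 = 0.900000 − (-1.886357)·(-0.500000)/(-3.463637) = 1.172309;  |Δ| = 0.272309
f(1.172309) = -0.314099
u_3 = 1.172309 − (-0.314099)·(0.272309)/(1.572258) = 1.226709;  |Δ| = 0.054401
f(1.226709) = 0.083068
u_4 = 1.226709 − 0.083068·(0.054401)/(0.397167) = 1.215332;  |Δ| = 0.011378
f(1.215332) = -0.002617
u_5 = 1.215332 − (-0.002617)·(-0.011378)/(-0.085685) = 1.215679;  |Δ| = 0.000348
f(1.215679) = -0.000021
u_6 = 1.215679 − (-0.000021)·(0.000348)/(0.002596) = 1.215682;  |Δ| = 0.000003
|u_6 − u_5| = 0.000003 < 0.0001

n = 6, u_n = 1.2157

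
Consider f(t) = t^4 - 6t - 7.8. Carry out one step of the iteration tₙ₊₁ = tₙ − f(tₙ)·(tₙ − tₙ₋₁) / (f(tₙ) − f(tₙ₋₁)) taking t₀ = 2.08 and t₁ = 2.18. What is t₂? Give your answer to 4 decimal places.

f(2.08) = -1.562263, f(2.18) = 1.705306
t₂ = 2.180000 − 1.705306·(2.180000 − 2.080000) / (1.705306 − (-1.562263)) = 2.180000 − (0.170531)/(3.267569) = 2.127811

2.1278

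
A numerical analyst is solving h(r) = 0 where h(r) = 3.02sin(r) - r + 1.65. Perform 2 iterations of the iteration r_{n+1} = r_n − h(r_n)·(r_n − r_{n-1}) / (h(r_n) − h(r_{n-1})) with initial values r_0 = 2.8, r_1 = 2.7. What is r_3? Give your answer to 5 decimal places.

h(2.8) = -0.1383358, h(2.7) = 0.2406872
r_2 = 2.7000000 − 0.2406872·(2.7000000 − 2.8000000) / (0.2406872 − (-0.1383358)) = 2.7000000 − (-0.0240687)/(0.3790230) = 2.7635020
h(2.7635020) = 0.0013209
r_3 = 2.7635020 − 0.0013209·(2.7635020 − 2.7000000) / (0.0013209 − 0.2406872) = 2.7635020 − (0.0000839)/(-0.2393664) = 2.7638524

2.76385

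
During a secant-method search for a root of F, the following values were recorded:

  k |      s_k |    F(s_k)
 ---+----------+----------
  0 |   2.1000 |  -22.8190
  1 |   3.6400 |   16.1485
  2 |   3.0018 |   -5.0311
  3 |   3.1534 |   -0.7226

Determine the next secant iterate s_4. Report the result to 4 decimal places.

s_4 = 3.1534 − (-0.7226)·(3.1534 − 3.0018) / (-0.7226 − (-5.0311))
   = 3.1534 − (-0.109546)/(4.308500) = 3.178826

3.1788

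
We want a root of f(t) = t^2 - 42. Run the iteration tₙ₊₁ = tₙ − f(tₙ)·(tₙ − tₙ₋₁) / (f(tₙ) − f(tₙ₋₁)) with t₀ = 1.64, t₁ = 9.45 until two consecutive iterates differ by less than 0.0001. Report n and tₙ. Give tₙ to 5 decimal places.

f(1.64) = -39.3104000, f(9.45) = 47.3025000
t₂ = 9.4500000 − 47.3025000·(7.8100000)/(86.6129000) = 5.1846709;  |Δ| = 4.2653291
f(5.1846709) = -15.1191879
t₃ = 5.1846709 − (-15.1191879)·(-4.2653291)/(-62.4216879) = 6.2177784;  |Δ| = 1.0331075
f(6.2177784) = -3.3392324
t₄ = 6.2177784 − (-3.3392324)·(1.0331075)/(11.7799556) = 6.5106306;  |Δ| = 0.2928522
f(6.5106306) = 0.3883102
t₅ = 6.5106306 − 0.3883102·(0.2928522)/(3.7275426) = 6.4801232;  |Δ| = 0.0305074
f(6.4801232) = -0.0080034
t₆ = 6.4801232 − (-0.0080034)·(-0.0305074)/(-0.3963137) = 6.4807393;  |Δ| = 0.0006161
f(6.4807393) = -0.0000184
t₇ = 6.4807393 − (-0.0000184)·(0.0006161)/(0.0079850) = 6.4807407;  |Δ| = 0.0000014
|t₇ − t₆| = 0.0000014 < 0.0001

n = 7, tₙ = 6.48074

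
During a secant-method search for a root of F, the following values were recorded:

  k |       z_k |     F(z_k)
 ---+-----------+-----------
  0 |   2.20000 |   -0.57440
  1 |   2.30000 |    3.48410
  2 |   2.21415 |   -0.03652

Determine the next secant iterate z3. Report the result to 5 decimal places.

2.21504

z3 = 2.21415 − (-0.03652)·(2.21415 − 2.30000) / (-0.03652 − 3.48410)
   = 2.21415 − (0.0031352)/(-3.5206200) = 2.2150405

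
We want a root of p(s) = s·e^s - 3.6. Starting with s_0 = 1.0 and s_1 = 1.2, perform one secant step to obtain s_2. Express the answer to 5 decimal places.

1.13931

p(1.0) = -0.8817182, p(1.2) = 0.3841403
s_2 = 1.2000000 − 0.3841403·(1.2000000 − 1.0000000) / (0.3841403 − (-0.8817182)) = 1.2000000 − (0.0768281)/(1.2658585) = 1.1393075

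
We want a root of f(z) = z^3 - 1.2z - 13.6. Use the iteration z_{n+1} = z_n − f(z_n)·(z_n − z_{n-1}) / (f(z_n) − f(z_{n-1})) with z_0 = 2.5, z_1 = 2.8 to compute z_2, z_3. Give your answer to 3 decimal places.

f(2.5) = -0.97500, f(2.8) = 4.99200
z_2 = 2.80000 − 4.99200·(2.80000 − 2.50000) / (4.99200 − (-0.97500)) = 2.80000 − (1.49760)/(5.96700) = 2.54902
f(2.54902) = -0.09657
z_3 = 2.54902 − (-0.09657)·(2.54902 − 2.80000) / (-0.09657 − 4.99200) = 2.54902 − (0.02424)/(-5.08857) = 2.55378

2.549, 2.554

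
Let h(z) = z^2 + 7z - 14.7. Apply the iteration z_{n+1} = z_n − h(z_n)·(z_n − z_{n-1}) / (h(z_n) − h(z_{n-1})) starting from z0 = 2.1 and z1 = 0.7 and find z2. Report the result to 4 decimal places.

h(2.1) = 4.410000, h(0.7) = -9.310000
z2 = 0.700000 − (-9.310000)·(0.700000 − 2.100000) / (-9.310000 − 4.410000) = 0.700000 − (13.034000)/(-13.720000) = 1.650000

1.6500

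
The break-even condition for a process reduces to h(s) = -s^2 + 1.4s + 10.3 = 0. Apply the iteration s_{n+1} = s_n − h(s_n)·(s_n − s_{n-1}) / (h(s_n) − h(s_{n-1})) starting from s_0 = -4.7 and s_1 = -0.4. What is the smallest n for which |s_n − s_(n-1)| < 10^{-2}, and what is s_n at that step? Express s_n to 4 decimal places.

n = 6, s_n = -2.5848

h(-4.7) = -18.370000, h(-0.4) = 9.580000
s_2 = -0.400000 − 9.580000·(4.300000)/(27.950000) = -1.873846;  |Δ| = 1.473846
h(-1.873846) = 4.165316
s_3 = -1.873846 − 4.165316·(-1.473846)/(-5.414684) = -3.007621;  |Δ| = 1.133775
h(-3.007621) = -2.956457
s_4 = -3.007621 − (-2.956457)·(-1.133775)/(-7.121773) = -2.536958;  |Δ| = 0.470663
h(-2.536958) = 0.312102
s_5 = -2.536958 − 0.312102·(0.470663)/(3.268559) = -2.581900;  |Δ| = 0.044942
h(-2.581900) = 0.019133
s_6 = -2.581900 − 0.019133·(-0.044942)/(-0.292970) = -2.584835;  |Δ| = 0.002935
|s_6 − s_5| = 0.002935 < 10^{-2}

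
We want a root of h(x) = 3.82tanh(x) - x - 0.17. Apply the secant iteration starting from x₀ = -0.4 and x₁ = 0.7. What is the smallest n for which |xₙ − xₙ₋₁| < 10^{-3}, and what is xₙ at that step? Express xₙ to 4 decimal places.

h(-0.4) = -1.221405, h(0.7) = 1.438685
x₂ = 0.700000 − 1.438685·(1.100000)/(2.660090) = 0.105075;  |Δ| = 0.594925
h(0.105075) = 0.124841
x₃ = 0.105075 − 0.124841·(-0.594925)/(-1.313843) = 0.048545;  |Δ| = 0.056530
h(0.048545) = -0.033247
x₄ = 0.048545 − (-0.033247)·(-0.056530)/(-0.158089) = 0.060434;  |Δ| = 0.011889
h(0.060434) = 0.000144
x₅ = 0.060434 − 0.000144·(0.011889)/(0.033391) = 0.060383;  |Δ| = 0.000051
|x₅ − x₄| = 0.000051 < 10^{-3}

n = 5, xₙ = 0.0604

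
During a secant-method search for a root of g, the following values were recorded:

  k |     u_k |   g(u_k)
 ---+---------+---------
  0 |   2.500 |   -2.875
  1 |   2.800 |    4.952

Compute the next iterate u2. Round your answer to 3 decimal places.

u2 = 2.800 − 4.952·(2.800 − 2.500) / (4.952 − (-2.875))
   = 2.800 − (1.48560)/(7.82700) = 2.61020

2.610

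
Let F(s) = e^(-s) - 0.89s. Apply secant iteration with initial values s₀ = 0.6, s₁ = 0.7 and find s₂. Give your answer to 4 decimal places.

F(0.6) = 0.014812, F(0.7) = -0.126415
s₂ = 0.700000 − (-0.126415)·(0.700000 − 0.600000) / (-0.126415 − 0.014812) = 0.700000 − (-0.012641)/(-0.141226) = 0.610488

0.6105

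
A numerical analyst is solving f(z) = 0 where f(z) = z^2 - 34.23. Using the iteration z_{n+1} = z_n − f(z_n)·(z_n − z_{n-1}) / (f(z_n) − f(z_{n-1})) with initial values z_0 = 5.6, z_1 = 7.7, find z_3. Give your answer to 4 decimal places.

5.8459

f(5.6) = -2.870000, f(7.7) = 25.060000
z_2 = 7.700000 − 25.060000·(7.700000 − 5.600000) / (25.060000 − (-2.870000)) = 7.700000 − (52.626000)/(27.930000) = 5.815789
f(5.815789) = -0.406593
z_3 = 5.815789 − (-0.406593)·(5.815789 − 7.700000) / (-0.406593 − 25.060000) = 5.815789 − (0.766106)/(-25.466593) = 5.845872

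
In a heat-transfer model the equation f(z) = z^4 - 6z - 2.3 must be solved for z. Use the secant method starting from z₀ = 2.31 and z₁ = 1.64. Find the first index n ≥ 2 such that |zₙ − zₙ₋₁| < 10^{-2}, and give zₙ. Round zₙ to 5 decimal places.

n = 5, zₙ = 1.93009

f(2.31) = 12.3139632, f(1.64) = -4.9060518
z₂ = 1.6400000 − (-4.9060518)·(-0.6700000)/(-17.2200151) = 1.8308857;  |Δ| = 0.1908857
f(1.8308857) = -2.0484551
z₃ = 1.8308857 − (-2.0484551)·(0.1908857)/(2.8575967) = 1.9677212;  |Δ| = 0.1368355
f(1.9677212) = 0.8854905
z₄ = 1.9677212 − 0.8854905·(0.1368355)/(2.9339456) = 1.9264231;  |Δ| = 0.0412982
f(1.9264231) = -0.0862316
z₅ = 1.9264231 − (-0.0862316)·(-0.0412982)/(-0.9717221) = 1.9300879;  |Δ| = 0.0036648
|z₅ − z₄| = 0.0036648 < 10^{-2}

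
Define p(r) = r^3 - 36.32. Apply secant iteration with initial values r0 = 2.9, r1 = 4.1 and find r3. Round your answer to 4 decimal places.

3.2930

p(2.9) = -11.931000, p(4.1) = 32.601000
r2 = 4.100000 − 32.601000·(4.100000 − 2.900000) / (32.601000 − (-11.931000)) = 4.100000 − (39.121200)/(44.532000) = 3.221504
p(3.221504) = -2.886959
r3 = 3.221504 − (-2.886959)·(3.221504 − 4.100000) / (-2.886959 − 32.601000) = 3.221504 − (2.536183)/(-35.487959) = 3.292970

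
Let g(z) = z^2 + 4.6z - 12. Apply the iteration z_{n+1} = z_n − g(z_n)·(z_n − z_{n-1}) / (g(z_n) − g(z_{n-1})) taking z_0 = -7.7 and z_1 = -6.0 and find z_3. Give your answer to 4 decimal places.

-6.4618

g(-7.7) = 11.870000, g(-6.0) = -3.600000
z_2 = -6.000000 − (-3.600000)·(-6.000000 − (-7.700000)) / (-3.600000 − 11.870000) = -6.000000 − (-6.120000)/(-15.470000) = -6.395604
g(-6.395604) = -0.516025
z_3 = -6.395604 − (-0.516025)·(-6.395604 − (-6.000000)) / (-0.516025 − (-3.600000)) = -6.395604 − (0.204142)/(3.083975) = -6.461799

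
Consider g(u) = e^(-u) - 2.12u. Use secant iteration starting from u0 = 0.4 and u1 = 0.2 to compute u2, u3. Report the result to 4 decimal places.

0.3379, 0.3368

g(0.4) = -0.177680, g(0.2) = 0.394731
u2 = 0.200000 − 0.394731·(0.200000 − 0.400000) / (0.394731 − (-0.177680)) = 0.200000 − (-0.078946)/(0.572411) = 0.337919
g(0.337919) = -0.003134
u3 = 0.337919 − (-0.003134)·(0.337919 − 0.200000) / (-0.003134 − 0.394731) = 0.337919 − (-0.000432)/(-0.397865) = 0.336832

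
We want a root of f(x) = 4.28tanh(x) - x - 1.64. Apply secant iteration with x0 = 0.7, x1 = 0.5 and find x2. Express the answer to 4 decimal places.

f(0.7) = 0.246694, f(0.5) = -0.162139
x2 = 0.500000 − (-0.162139)·(0.500000 − 0.700000) / (-0.162139 − 0.246694) = 0.500000 − (0.032428)/(-0.408833) = 0.579318

0.5793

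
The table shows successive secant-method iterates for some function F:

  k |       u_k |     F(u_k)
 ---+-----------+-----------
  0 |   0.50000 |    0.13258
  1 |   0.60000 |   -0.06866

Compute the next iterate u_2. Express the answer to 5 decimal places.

0.56588

u_2 = 0.60000 − (-0.06866)·(0.60000 − 0.50000) / (-0.06866 − 0.13258)
   = 0.60000 − (-0.0068660)/(-0.2012400) = 0.5658815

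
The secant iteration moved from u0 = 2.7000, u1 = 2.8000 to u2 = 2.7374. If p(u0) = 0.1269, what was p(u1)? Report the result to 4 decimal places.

-0.2124

The secant line through (2.7000, 0.1269) and (2.8000, p(u1)) crosses zero at u2 = 2.7374.
So (2.7000, 0.1269), (2.8000, p(u1)), (2.7374, 0) are collinear:
p(u1) = 0.1269 · (2.8000 − 2.7374) / (2.7000 − 2.7374) = 0.1269 · (0.062600)/(-0.037400) = -0.212405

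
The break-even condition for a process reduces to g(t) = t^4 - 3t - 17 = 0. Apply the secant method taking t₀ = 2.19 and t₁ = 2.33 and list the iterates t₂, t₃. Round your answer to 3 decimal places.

g(2.19) = -0.56742, g(2.33) = 5.48296
t₂ = 2.33000 − 5.48296·(2.33000 − 2.19000) / (5.48296 − (-0.56742)) = 2.33000 − (0.76761)/(6.05038) = 2.20313
g(2.20313) = -0.05021
t₃ = 2.20313 − (-0.05021)·(2.20313 − 2.33000) / (-0.05021 − 5.48296) = 2.20313 − (0.00637)/(-5.53316) = 2.20428

2.203, 2.204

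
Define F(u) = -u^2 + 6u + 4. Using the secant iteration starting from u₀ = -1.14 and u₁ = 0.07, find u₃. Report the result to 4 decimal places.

F(-1.14) = -4.139600, F(0.07) = 4.415100
u₂ = 0.070000 − 4.415100·(0.070000 − (-1.140000)) / (4.415100 − (-4.139600)) = 0.070000 − (5.342271)/(8.554700) = -0.554484
F(-0.554484) = 0.365645
u₃ = -0.554484 − 0.365645·(-0.554484 − 0.070000) / (0.365645 − 4.415100) = -0.554484 − (-0.228340)/(-4.049455) = -0.610871

-0.6109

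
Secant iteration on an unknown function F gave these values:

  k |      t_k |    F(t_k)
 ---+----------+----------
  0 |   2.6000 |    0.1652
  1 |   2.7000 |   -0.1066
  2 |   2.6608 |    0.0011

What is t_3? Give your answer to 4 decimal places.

2.6612

t_3 = 2.6608 − 0.0011·(2.6608 − 2.7000) / (0.0011 − (-0.1066))
   = 2.6608 − (-0.000043)/(0.107700) = 2.661200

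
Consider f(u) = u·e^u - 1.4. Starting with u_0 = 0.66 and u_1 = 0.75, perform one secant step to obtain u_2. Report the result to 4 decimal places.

0.6956

f(0.66) = -0.123037, f(0.75) = 0.187750
u_2 = 0.750000 − 0.187750·(0.750000 − 0.660000) / (0.187750 − (-0.123037)) = 0.750000 − (0.016898)/(0.310787) = 0.695630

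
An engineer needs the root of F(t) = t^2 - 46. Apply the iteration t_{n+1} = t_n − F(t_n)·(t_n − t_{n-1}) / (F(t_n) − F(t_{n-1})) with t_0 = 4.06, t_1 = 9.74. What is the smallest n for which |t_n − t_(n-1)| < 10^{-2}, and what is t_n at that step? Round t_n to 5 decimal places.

n = 5, t_n = 6.78229

F(4.06) = -29.5164000, F(9.74) = 48.8676000
t_2 = 9.7400000 − 48.8676000·(5.6800000)/(78.3840000) = 6.1988696;  |Δ| = 3.5411304
F(6.1988696) = -7.5740161
t_3 = 6.1988696 − (-7.5740161)·(-3.5411304)/(-56.4416161) = 6.6740611;  |Δ| = 0.4751915
F(6.6740611) = -1.4569082
t_4 = 6.6740611 − (-1.4569082)·(0.4751915)/(6.1171079) = 6.7872372;  |Δ| = 0.1131761
F(6.7872372) = 0.0665892
t_5 = 6.7872372 − 0.0665892·(0.1131761)/(1.5234974) = 6.7822905;  |Δ| = 0.0049467
|t_5 − t_4| = 0.0049467 < 10^{-2}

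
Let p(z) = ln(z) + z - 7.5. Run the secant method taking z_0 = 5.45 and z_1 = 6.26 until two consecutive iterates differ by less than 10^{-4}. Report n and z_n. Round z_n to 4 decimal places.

p(5.45) = -0.354384, p(6.26) = 0.594180
z_2 = 6.260000 − 0.594180·(0.810000)/(0.948565) = 5.752617;  |Δ| = 0.507383
p(5.752617) = 0.002271
z_3 = 5.752617 − 0.002271·(-0.507383)/(-0.591909) = 5.750670;  |Δ| = 0.001947
p(5.750670) = -0.000014
z_4 = 5.750670 − (-0.000014)·(-0.001947)/(-0.002286) = 5.750682;  |Δ| = 0.000012
|z_4 − z_3| = 0.000012 < 10^{-4}

n = 4, z_n = 5.7507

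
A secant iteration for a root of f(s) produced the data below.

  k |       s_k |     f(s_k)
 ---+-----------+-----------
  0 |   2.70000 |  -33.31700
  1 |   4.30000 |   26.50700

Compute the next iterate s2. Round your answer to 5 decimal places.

3.59107

s2 = 4.30000 − 26.50700·(4.30000 − 2.70000) / (26.50700 − (-33.31700))
   = 4.30000 − (42.4112000)/(59.8240000) = 3.5910671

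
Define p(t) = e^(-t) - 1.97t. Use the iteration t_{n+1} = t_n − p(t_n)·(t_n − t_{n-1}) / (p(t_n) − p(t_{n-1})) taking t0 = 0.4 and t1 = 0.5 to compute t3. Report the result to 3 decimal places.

p(0.4) = -0.11768, p(0.5) = -0.37847
t2 = 0.50000 − (-0.37847)·(0.50000 − 0.40000) / (-0.37847 − (-0.11768)) = 0.50000 − (-0.03785)/(-0.26079) = 0.35488
p(0.35488) = 0.00216
t3 = 0.35488 − 0.00216·(0.35488 − 0.50000) / (0.00216 − (-0.37847)) = 0.35488 − (-0.00031)/(0.38063) = 0.35570

0.356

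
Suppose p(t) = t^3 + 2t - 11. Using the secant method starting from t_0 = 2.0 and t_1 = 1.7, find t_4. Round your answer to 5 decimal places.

p(2.0) = 1.0000000, p(1.7) = -2.6870000
t_2 = 1.7000000 − (-2.6870000)·(1.7000000 − 2.0000000) / (-2.6870000 − 1.0000000) = 1.7000000 − (0.8061000)/(-3.6870000) = 1.9186330
p(1.9186330) = -0.0999527
t_3 = 1.9186330 − (-0.0999527)·(1.9186330 − 1.7000000) / (-0.0999527 − (-2.6870000)) = 1.9186330 − (-0.0218530)/(2.5870473) = 1.9270801
p(1.9270801) = 0.0106376
t_4 = 1.9270801 − 0.0106376·(1.9270801 − 1.9186330) / (0.0106376 − (-0.0999527)) = 1.9270801 − (0.0000899)/(0.1105903) = 1.9262676

1.92627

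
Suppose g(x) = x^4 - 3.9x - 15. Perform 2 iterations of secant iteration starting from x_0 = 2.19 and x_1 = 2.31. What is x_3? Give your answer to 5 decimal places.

g(2.19) = -0.5384248, g(2.31) = 4.4649632
x_2 = 2.3100000 − 4.4649632·(2.3100000 − 2.1900000) / (4.4649632 − (-0.5384248)) = 2.3100000 − (0.5357956)/(5.0033880) = 2.2029134
g(2.2029134) = -0.0414263
x_3 = 2.2029134 − (-0.0414263)·(2.2029134 − 2.3100000) / (-0.0414263 − 4.4649632) = 2.2029134 − (0.0044362)/(-4.5063895) = 2.2038979

2.20390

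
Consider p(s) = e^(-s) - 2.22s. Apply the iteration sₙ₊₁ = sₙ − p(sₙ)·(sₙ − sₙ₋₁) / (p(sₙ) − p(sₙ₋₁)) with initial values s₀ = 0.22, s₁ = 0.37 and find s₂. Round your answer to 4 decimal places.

0.3259

p(0.22) = 0.314119, p(0.37) = -0.130666
s₂ = 0.370000 − (-0.130666)·(0.370000 − 0.220000) / (-0.130666 − 0.314119) = 0.370000 − (-0.019600)/(-0.444784) = 0.325934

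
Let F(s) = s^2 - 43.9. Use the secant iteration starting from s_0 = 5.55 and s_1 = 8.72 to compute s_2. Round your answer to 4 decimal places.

F(5.55) = -13.097500, F(8.72) = 32.138400
s_2 = 8.720000 − 32.138400·(8.720000 − 5.550000) / (32.138400 − (-13.097500)) = 8.720000 − (101.878728)/(45.235900) = 6.467835

6.4678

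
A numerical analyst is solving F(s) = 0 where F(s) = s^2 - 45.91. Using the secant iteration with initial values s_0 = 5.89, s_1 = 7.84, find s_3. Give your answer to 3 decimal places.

6.771

F(5.89) = -11.21790, F(7.84) = 15.55560
s_2 = 7.84000 − 15.55560·(7.84000 − 5.89000) / (15.55560 − (-11.21790)) = 7.84000 − (30.33342)/(26.77350) = 6.70704
F(6.70704) = -0.92567
s_3 = 6.70704 − (-0.92567)·(6.70704 − 7.84000) / (-0.92567 − 15.55560) = 6.70704 − (1.04875)/(-16.48127) = 6.77067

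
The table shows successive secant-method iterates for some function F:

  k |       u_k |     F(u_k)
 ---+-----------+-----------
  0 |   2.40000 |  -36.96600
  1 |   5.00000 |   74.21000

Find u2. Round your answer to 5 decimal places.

u2 = 5.00000 − 74.21000·(5.00000 − 2.40000) / (74.21000 − (-36.96600))
   = 5.00000 − (192.9460000)/(111.1760000) = 3.2644995

3.26450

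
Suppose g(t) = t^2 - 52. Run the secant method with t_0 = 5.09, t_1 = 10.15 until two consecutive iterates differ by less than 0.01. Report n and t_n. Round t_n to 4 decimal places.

n = 5, t_n = 7.2111

g(5.09) = -26.091900, g(10.15) = 51.022500
t_2 = 10.150000 − 51.022500·(5.060000)/(77.114400) = 6.802067;  |Δ| = 3.347933
g(6.802067) = -5.731885
t_3 = 6.802067 − (-5.731885)·(-3.347933)/(-56.754385) = 7.140190;  |Δ| = 0.338123
g(7.140190) = -1.017686
t_4 = 7.140190 − (-1.017686)·(0.338123)/(4.714199) = 7.213183;  |Δ| = 0.072993
g(7.213183) = 0.030009
t_5 = 7.213183 − 0.030009·(0.072993)/(1.047695) = 7.211092;  |Δ| = 0.002091
|t_5 − t_4| = 0.002091 < 0.01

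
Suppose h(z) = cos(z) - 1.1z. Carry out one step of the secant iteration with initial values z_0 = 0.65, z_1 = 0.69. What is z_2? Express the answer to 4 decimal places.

0.6971

h(0.65) = 0.081084, h(0.69) = 0.012246
z_2 = 0.690000 − 0.012246·(0.690000 − 0.650000) / (0.012246 − 0.081084) = 0.690000 − (0.000490)/(-0.068838) = 0.697116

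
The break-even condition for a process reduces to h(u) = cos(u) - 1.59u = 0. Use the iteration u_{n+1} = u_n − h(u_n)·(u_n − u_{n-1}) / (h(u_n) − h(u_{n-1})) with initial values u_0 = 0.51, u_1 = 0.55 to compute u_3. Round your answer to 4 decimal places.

0.5396

h(0.51) = 0.061845, h(0.55) = -0.021975
u_2 = 0.550000 − (-0.021975)·(0.550000 − 0.510000) / (-0.021975 − 0.061845) = 0.550000 − (-0.000879)/(-0.083820) = 0.539513
h(0.539513) = 0.000133
u_3 = 0.539513 − 0.000133·(0.539513 − 0.550000) / (0.000133 − (-0.021975)) = 0.539513 − (-0.000001)/(0.022109) = 0.539576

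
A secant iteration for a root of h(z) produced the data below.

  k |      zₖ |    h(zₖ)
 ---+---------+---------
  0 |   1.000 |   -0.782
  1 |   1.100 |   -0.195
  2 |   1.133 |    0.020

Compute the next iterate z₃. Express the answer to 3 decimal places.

z₃ = 1.133 − 0.020·(1.133 − 1.100) / (0.020 − (-0.195))
   = 1.133 − (0.00066)/(0.21500) = 1.12993

1.130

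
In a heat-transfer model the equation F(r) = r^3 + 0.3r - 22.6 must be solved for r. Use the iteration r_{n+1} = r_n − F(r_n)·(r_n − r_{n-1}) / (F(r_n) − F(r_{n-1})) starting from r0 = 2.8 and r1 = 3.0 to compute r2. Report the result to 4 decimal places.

2.7925

F(2.8) = 0.192000, F(3.0) = 5.300000
r2 = 3.000000 − 5.300000·(3.000000 − 2.800000) / (5.300000 − 0.192000) = 3.000000 − (1.060000)/(5.108000) = 2.792482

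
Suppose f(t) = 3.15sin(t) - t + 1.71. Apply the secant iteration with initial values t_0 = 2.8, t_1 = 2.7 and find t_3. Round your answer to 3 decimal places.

f(2.8) = -0.03479, f(2.7) = 0.35625
t_2 = 2.70000 − 0.35625·(2.70000 − 2.80000) / (0.35625 − (-0.03479)) = 2.70000 − (-0.03562)/(0.39103) = 2.79110
f(2.79110) = 0.00047
t_3 = 2.79110 − 0.00047·(2.79110 − 2.70000) / (0.00047 − 0.35625) = 2.79110 − (0.00004)/(-0.35578) = 2.79122

2.791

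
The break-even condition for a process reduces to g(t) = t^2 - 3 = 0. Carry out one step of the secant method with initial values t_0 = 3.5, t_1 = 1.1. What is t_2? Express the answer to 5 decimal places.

g(3.5) = 9.2500000, g(1.1) = -1.7900000
t_2 = 1.1000000 − (-1.7900000)·(1.1000000 − 3.5000000) / (-1.7900000 − 9.2500000) = 1.1000000 − (4.2960000)/(-11.0400000) = 1.4891304

1.48913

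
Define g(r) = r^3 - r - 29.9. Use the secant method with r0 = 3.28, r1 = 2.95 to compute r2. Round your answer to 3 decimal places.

g(3.28) = 2.10755, g(2.95) = -7.17762
r2 = 2.95000 − (-7.17762)·(2.95000 − 3.28000) / (-7.17762 − 2.10755) = 2.95000 − (2.36862)/(-9.28518) = 3.20510

3.205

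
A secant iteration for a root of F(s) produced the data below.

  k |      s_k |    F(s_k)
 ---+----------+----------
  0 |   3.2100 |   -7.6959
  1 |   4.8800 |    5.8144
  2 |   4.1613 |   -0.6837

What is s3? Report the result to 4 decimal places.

s3 = 4.1613 − (-0.6837)·(4.1613 − 4.8800) / (-0.6837 − 5.8144)
   = 4.1613 − (0.491375)/(-6.498100) = 4.236918

4.2369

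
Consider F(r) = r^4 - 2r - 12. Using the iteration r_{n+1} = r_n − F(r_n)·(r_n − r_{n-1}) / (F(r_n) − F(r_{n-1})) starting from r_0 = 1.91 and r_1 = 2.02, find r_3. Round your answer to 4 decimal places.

2.0000

F(1.91) = -2.511366, F(2.02) = 0.609664
r_2 = 2.020000 − 0.609664·(2.020000 − 1.910000) / (0.609664 − (-2.511366)) = 2.020000 − (0.067063)/(3.121031) = 1.998513
F(1.998513) = -0.044571
r_3 = 1.998513 − (-0.044571)·(1.998513 − 2.020000) / (-0.044571 − 0.609664) = 1.998513 − (0.000958)/(-0.654235) = 1.999976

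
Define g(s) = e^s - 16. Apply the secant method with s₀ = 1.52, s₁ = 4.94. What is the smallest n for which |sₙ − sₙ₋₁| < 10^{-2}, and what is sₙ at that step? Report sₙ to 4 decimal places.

g(1.52) = -11.427775, g(4.94) = 123.770250
s₂ = 4.940000 − 123.770250·(3.420000)/(135.198024) = 1.809080;  |Δ| = 3.130920
g(1.809080) = -9.895174
s₃ = 1.809080 − (-9.895174)·(-3.130920)/(-133.665424) = 2.040860;  |Δ| = 0.231780
g(2.040860) = -8.302775
s₄ = 2.040860 − (-8.302775)·(0.231780)/(1.592399) = 3.249363;  |Δ| = 1.208503
g(3.249363) = 9.773922
s₅ = 3.249363 − 9.773922·(1.208503)/(18.076697) = 2.595935;  |Δ| = 0.653428
g(2.595935) = -2.590876
s₆ = 2.595935 − (-2.590876)·(-0.653428)/(-12.364798) = 2.732852;  |Δ| = 0.136917
g(2.732852) = -0.623316
s₇ = 2.732852 − (-0.623316)·(0.136917)/(1.967560) = 2.776227;  |Δ| = 0.043375
g(2.776227) = 0.058321
s₈ = 2.776227 − 0.058321·(0.043375)/(0.681637) = 2.772516;  |Δ| = 0.003711
|s₈ − s₇| = 0.003711 < 10^{-2}

n = 8, sₙ = 2.7725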